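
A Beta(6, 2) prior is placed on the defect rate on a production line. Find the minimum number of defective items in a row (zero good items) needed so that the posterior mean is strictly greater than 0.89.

After k defective items and 0 good items the posterior is Beta(6+k, 2), with mean (6+k)/(6+2+k).
Set (6+k)/(8+k) > 0.89 and solve: k > (0.89·8 − 6)/(1 − 0.89) = 10.182.
The smallest integer exceeding 10.182 is 11, and checking k=11: (17)/(19) = 0.8947 > 0.89.

k = 11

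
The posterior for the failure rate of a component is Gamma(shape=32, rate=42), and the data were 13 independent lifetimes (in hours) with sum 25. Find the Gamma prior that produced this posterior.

For an exponential likelihood with a Gamma(α, β) prior on the rate, n observations with total T give posterior Gamma(α+n, β+T).
So α = 32 − 13 = 19 and β = 42 − 25 = 17.

Gamma(shape=19, rate=17)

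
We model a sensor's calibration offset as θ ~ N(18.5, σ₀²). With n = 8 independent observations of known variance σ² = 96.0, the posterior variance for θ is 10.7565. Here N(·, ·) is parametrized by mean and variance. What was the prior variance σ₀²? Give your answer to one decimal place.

σ₀² = 103.8

Posterior precision equals prior precision plus data precision: 1/σ_n² = 1/σ₀² + n/σ².
So 1/σ₀² = 1/10.7565 − 8/96.0 = 0.092967 − 0.083333 = 0.009634.
Hence σ₀² = 1/0.009634 ≈ 103.8.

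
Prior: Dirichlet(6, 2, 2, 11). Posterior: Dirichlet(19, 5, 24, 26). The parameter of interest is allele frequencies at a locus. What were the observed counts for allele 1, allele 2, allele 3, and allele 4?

counts (13, 3, 22, 15)

For a Dirichlet(α) prior with multinomial counts c, the posterior is Dirichlet(α + c) componentwise.
Counts are posterior − prior componentwise: 19−6=13, 5−2=3, 24−2=22, 26−11=15.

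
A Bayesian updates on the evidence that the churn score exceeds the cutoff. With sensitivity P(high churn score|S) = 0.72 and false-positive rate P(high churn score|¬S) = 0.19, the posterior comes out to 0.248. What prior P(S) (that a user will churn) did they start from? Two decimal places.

P(S) = 0.08

In odds form, posterior odds = prior odds × likelihood ratio, so prior odds = posterior odds ÷ LR.
Posterior odds = 0.248/(1−0.248) = 0.3298. LR = 0.72/0.19 = 3.7895.
Prior odds = 0.3298/3.7895 = 0.0870, so P(S) = 0.0870/(1+0.0870) ≈ 0.08.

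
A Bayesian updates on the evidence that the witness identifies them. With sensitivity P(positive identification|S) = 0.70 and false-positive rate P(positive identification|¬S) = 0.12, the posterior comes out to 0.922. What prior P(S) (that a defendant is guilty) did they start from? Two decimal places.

Bayes' rule in odds form gives O(S|E) = O(S)·[P(E|S)/P(E|¬S)], hence O(S) = O(S|E)/LR.
Posterior odds = 0.922/(1−0.922) = 11.8205. LR = 0.70/0.12 = 5.8333.
Prior odds = 11.8205/5.8333 = 2.0264, so P(S) = 2.0264/(1+2.0264) ≈ 0.67.

P(S) = 0.67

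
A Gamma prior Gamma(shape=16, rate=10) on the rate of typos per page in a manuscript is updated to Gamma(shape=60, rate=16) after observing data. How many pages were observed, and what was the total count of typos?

Gamma–Poisson conjugacy: posterior shape = α + Σxᵢ, posterior rate = β + n.
Matching: Σxᵢ = 60 − 16 = 44 and n = 16 − 10 = 6.

n = 6 pages with total 44 typos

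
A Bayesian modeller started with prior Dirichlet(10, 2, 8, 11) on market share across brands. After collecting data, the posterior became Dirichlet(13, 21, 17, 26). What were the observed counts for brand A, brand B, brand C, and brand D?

For a Dirichlet(α) prior with multinomial counts c, the posterior is Dirichlet(α + c) componentwise.
Counts are posterior − prior componentwise: 13−10=3, 21−2=19, 17−8=9, 26−11=15.

counts (3, 19, 9, 15)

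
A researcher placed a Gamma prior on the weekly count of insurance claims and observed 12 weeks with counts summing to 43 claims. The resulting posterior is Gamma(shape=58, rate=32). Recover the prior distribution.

A Gamma(α, β) prior (rate parametrization) on a Poisson rate with n observations summing to S gives posterior Gamma(α+S, β+n).
So α = 58 − 43 = 15 and β = 32 − 12 = 20.

Gamma(shape=15, rate=20)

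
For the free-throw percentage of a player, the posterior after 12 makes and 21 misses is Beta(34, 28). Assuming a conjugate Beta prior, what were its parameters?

Under Beta–binomial conjugacy the posterior parameters are (a+s, b+f).
So a = 34 − 12 = 22 and b = 28 − 21 = 7.

Beta(22, 7)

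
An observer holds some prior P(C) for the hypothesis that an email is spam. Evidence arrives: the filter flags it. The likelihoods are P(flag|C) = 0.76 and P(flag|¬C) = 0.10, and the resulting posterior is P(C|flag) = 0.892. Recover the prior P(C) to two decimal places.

P(C) = 0.52

In odds form, posterior odds = prior odds × likelihood ratio, so prior odds = posterior odds ÷ LR.
Posterior odds = 0.892/(1−0.892) = 8.2593. LR = 0.76/0.10 = 7.6000.
Prior odds = 8.2593/7.6000 = 1.0868, so P(C) = 1.0868/(1+1.0868) ≈ 0.52.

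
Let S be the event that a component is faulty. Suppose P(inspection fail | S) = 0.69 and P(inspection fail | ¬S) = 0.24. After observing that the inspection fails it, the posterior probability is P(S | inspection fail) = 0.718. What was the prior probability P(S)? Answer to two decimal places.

P(S) = 0.47

In odds form, posterior odds = prior odds × likelihood ratio, so prior odds = posterior odds ÷ LR.
Posterior odds = 0.718/(1−0.718) = 2.5461. LR = 0.69/0.24 = 2.8750.
Prior odds = 2.5461/2.8750 = 0.8856, so P(S) = 0.8856/(1+0.8856) ≈ 0.47.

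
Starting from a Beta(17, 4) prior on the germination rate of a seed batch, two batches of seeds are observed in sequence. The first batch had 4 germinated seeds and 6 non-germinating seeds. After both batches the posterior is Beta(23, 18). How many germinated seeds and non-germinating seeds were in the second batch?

Sequential conjugate updates are equivalent to a single update on the pooled data, so total successes = posterior α − prior α and total failures = posterior β − prior β.
Total across both batches: 23−17=6 germinated seeds, 18−4=14 non-germinating seeds.
Subtract the first batch: 6−4=2 germinated seeds and 14−6=8 non-germinating seeds.

2 germinated seeds and 8 non-germinating seeds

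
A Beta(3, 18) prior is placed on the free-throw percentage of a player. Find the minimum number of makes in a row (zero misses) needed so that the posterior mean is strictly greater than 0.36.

After k makes and 0 misses the posterior is Beta(3+k, 18), with mean (3+k)/(3+18+k).
Set (3+k)/(21+k) > 0.36 and solve: k > (0.36·21 − 3)/(1 − 0.36) = 7.125.
The smallest integer exceeding 7.125 is 8, and checking k=8: (11)/(29) = 0.3793 > 0.36.

k = 8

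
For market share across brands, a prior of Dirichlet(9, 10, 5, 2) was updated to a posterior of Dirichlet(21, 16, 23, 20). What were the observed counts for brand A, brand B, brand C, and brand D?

For a Dirichlet(α) prior with multinomial counts c, the posterior is Dirichlet(α + c) componentwise.
Counts are posterior − prior componentwise: 21−9=12, 16−10=6, 23−5=18, 20−2=18.

counts (12, 6, 18, 18)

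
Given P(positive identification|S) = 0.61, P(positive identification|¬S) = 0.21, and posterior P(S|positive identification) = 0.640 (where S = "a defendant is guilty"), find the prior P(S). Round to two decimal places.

P(S) = 0.38

In odds form, posterior odds = prior odds × likelihood ratio, so prior odds = posterior odds ÷ LR.
Posterior odds = 0.640/(1−0.640) = 1.7778. LR = 0.61/0.21 = 2.9048.
Prior odds = 1.7778/2.9048 = 0.6120, so P(S) = 0.6120/(1+0.6120) ≈ 0.38.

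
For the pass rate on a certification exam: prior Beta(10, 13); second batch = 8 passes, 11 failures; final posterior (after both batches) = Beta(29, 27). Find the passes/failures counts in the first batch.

11 passes and 3 failures

Because Beta–binomial updating is additive in the counts, the combined data contributed (α_post−α_prior, β_post−β_prior) successes and failures.
Total across both batches: 29−10=19 passes, 27−13=14 failures.
Subtract the second batch: 19−8=11 passes and 14−11=3 failures.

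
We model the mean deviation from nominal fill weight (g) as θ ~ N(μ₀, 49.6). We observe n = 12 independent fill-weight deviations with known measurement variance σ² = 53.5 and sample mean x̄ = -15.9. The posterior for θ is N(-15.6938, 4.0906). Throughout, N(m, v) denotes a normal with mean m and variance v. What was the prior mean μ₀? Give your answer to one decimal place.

μ₀ = -13.4

With known observation variance, the Normal–Normal posterior has precision τ_n = τ₀ + n/σ² and mean μ_n = (τ₀μ₀ + (n/σ²)x̄)/τ_n.
Here τ₀ = 1/49.6 = 0.020161 and τ_data = 12/53.5 = 0.224299, so τ_n = 0.244460.
Rearranging for μ₀: μ₀ = (μ_n·τ_n − τ_data·x̄)/τ₀ = (-15.6938·0.244460 − 0.224299·-15.9) / 0.020161 = -0.270152/0.020161 ≈ -13.4.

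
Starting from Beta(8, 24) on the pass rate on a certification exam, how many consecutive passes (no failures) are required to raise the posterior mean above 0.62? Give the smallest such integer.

k = 32

After k passes and 0 failures the posterior is Beta(8+k, 24), with mean (8+k)/(8+24+k).
Set (8+k)/(32+k) > 0.62 and solve: k > (0.62·32 − 8)/(1 − 0.62) = 31.158.
The smallest integer exceeding 31.158 is 32, and checking k=32: (40)/(64) = 0.6250 > 0.62.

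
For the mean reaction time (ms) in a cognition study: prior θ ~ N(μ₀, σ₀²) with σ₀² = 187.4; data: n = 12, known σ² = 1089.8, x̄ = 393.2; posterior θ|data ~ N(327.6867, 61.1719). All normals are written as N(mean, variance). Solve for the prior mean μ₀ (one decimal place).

μ₀ = 192.5

With known observation variance, the Normal–Normal posterior has precision τ_n = τ₀ + n/σ² and mean μ_n = (τ₀μ₀ + (n/σ²)x̄)/τ_n.
Here τ₀ = 1/187.4 = 0.005336 and τ_data = 12/1089.8 = 0.011011, so τ_n = 0.016347.
Rearranging for μ₀: μ₀ = (μ_n·τ_n − τ_data·x̄)/τ₀ = (327.6867·0.016347 − 0.011011·393.2) / 0.005336 = 1.027169/0.005336 ≈ 192.5.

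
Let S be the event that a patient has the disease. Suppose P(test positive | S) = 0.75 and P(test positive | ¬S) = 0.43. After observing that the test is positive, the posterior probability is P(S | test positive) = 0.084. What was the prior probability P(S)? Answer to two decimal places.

Bayes' rule in odds form gives O(S|E) = O(S)·[P(E|S)/P(E|¬S)], hence O(S) = O(S|E)/LR.
Posterior odds = 0.084/(1−0.084) = 0.0917. LR = 0.75/0.43 = 1.7442.
Prior odds = 0.0917/1.7442 = 0.0526, so P(S) = 0.0526/(1+0.0526) ≈ 0.05.

P(S) = 0.05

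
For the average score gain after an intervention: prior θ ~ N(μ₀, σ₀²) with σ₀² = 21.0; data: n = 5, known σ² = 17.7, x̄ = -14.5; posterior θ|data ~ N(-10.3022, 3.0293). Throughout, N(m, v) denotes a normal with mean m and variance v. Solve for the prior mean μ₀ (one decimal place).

μ₀ = 14.6

The posterior mean is a precision-weighted average: μ_n = (τ₀μ₀ + τ_data·x̄)/(τ₀+τ_data), with τ₀=1/σ₀² and τ_data=n/σ².
Here τ₀ = 1/21.0 = 0.047619 and τ_data = 5/17.7 = 0.282486, so τ_n = 0.330105.
Rearranging for μ₀: μ₀ = (μ_n·τ_n − τ_data·x̄)/τ₀ = (-10.3022·0.330105 − 0.282486·-14.5) / 0.047619 = 0.695239/0.047619 ≈ 14.6.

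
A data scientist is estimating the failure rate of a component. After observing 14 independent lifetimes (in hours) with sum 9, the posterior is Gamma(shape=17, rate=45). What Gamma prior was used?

Gamma(shape=3, rate=36)

For an exponential likelihood with a Gamma(α, β) prior on the rate, n observations with total T give posterior Gamma(α+n, β+T).
So α = 17 − 14 = 3 and β = 45 − 9 = 36.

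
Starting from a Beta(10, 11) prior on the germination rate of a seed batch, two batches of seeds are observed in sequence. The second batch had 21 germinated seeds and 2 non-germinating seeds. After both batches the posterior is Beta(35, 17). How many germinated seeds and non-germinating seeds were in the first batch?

Sequential conjugate updates are equivalent to a single update on the pooled data, so total successes = posterior α − prior α and total failures = posterior β − prior β.
Total across both batches: 35−10=25 germinated seeds, 17−11=6 non-germinating seeds.
Subtract the second batch: 25−21=4 germinated seeds and 6−2=4 non-germinating seeds.

4 germinated seeds and 4 non-germinating seeds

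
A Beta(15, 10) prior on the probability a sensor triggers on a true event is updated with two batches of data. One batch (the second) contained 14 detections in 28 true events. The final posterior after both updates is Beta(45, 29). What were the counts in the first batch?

Because Beta–binomial updating is additive in the counts, the combined data contributed (α_post−α_prior, β_post−β_prior) successes and failures.
Total across both batches: 45−15=30 detections, 29−10=19 misses.
Subtract the second batch: 30−14=16 detections and 19−14=5 misses.

16 detections and 5 misses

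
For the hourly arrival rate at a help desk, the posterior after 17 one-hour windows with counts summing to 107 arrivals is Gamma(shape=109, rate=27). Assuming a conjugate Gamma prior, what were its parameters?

Gamma(shape=2, rate=10)

A Gamma(α, β) prior (rate parametrization) on a Poisson rate with n observations summing to S gives posterior Gamma(α+S, β+n).
So α = 109 − 107 = 2 and β = 27 − 17 = 10.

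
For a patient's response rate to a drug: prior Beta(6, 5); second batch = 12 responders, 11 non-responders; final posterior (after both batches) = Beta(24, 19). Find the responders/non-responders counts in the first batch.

6 responders and 3 non-responders

Sequential conjugate updates are equivalent to a single update on the pooled data, so total successes = posterior α − prior α and total failures = posterior β − prior β.
Total across both batches: 24−6=18 responders, 19−5=14 non-responders.
Subtract the second batch: 18−12=6 responders and 14−11=3 non-responders.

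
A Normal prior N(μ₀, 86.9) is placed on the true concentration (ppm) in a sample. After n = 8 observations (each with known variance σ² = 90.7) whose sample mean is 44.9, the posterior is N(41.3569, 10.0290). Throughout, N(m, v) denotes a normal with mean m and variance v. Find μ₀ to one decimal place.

μ₀ = 14.2

With known observation variance, the Normal–Normal posterior has precision τ_n = τ₀ + n/σ² and mean μ_n = (τ₀μ₀ + (n/σ²)x̄)/τ_n.
Here τ₀ = 1/86.9 = 0.011507 and τ_data = 8/90.7 = 0.088203, so τ_n = 0.099710.
Rearranging for μ₀: μ₀ = (μ_n·τ_n − τ_data·x̄)/τ₀ = (41.3569·0.099710 − 0.088203·44.9) / 0.011507 = 0.163382/0.011507 ≈ 14.2.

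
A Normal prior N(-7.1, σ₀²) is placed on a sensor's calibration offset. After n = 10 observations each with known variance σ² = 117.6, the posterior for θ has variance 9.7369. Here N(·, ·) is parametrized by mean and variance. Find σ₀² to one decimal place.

σ₀² = 56.6

For the Normal–Normal model with known σ², precisions add: τ_n = τ₀ + n/σ².
So 1/σ₀² = 1/9.7369 − 10/117.6 = 0.102702 − 0.085034 = 0.017668.
Hence σ₀² = 1/0.017668 ≈ 56.6.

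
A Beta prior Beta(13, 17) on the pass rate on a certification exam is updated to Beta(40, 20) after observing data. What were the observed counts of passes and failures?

A Beta(α, β) prior with s successes and f failures in binomial data gives a Beta(α+s, β+f) posterior.
Match parameters: s=40−13=27, f=20−17=3.

27 passes and 3 failures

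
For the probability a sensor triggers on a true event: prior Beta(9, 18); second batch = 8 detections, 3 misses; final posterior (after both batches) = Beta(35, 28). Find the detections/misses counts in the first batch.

18 detections and 7 misses

Sequential conjugate updates are equivalent to a single update on the pooled data, so total successes = posterior α − prior α and total failures = posterior β − prior β.
Total across both batches: 35−9=26 detections, 28−18=10 misses.
Subtract the second batch: 26−8=18 detections and 10−3=7 misses.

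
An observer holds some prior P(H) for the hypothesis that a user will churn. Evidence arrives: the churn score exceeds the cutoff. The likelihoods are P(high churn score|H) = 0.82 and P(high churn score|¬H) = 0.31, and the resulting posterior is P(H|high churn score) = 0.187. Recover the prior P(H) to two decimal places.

In odds form, posterior odds = prior odds × likelihood ratio, so prior odds = posterior odds ÷ LR.
Posterior odds = 0.187/(1−0.187) = 0.2300. LR = 0.82/0.31 = 2.6452.
Prior odds = 0.2300/2.6452 = 0.0869, so P(H) = 0.0869/(1+0.0869) ≈ 0.08.

P(H) = 0.08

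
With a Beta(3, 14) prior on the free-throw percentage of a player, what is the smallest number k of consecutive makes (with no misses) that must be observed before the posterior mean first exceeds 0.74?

After k makes and 0 misses the posterior is Beta(3+k, 14), with mean (3+k)/(3+14+k).
Set (3+k)/(17+k) > 0.74 and solve: k > (0.74·17 − 3)/(1 − 0.74) = 36.846.
The smallest integer exceeding 36.846 is 37.

k = 37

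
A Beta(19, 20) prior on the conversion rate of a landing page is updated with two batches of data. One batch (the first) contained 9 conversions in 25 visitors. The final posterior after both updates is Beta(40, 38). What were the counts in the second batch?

12 conversions and 2 bounces

Sequential conjugate updates are equivalent to a single update on the pooled data, so total successes = posterior α − prior α and total failures = posterior β − prior β.
Total across both batches: 40−19=21 conversions, 38−20=18 bounces.
Subtract the first batch: 21−9=12 conversions and 18−16=2 bounces.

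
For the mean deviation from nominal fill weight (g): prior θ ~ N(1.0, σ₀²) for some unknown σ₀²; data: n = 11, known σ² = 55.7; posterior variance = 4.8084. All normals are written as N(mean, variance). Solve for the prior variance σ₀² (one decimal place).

σ₀² = 95.4

Posterior precision equals prior precision plus data precision: 1/σ_n² = 1/σ₀² + n/σ².
So 1/σ₀² = 1/4.8084 − 11/55.7 = 0.207969 − 0.197487 = 0.010482.
Hence σ₀² = 1/0.010482 ≈ 95.4.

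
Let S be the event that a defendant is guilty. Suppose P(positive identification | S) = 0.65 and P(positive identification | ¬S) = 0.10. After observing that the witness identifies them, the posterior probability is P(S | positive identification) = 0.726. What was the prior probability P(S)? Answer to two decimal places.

P(S) = 0.29

In odds form, posterior odds = prior odds × likelihood ratio, so prior odds = posterior odds ÷ LR.
Posterior odds = 0.726/(1−0.726) = 2.6496. LR = 0.65/0.10 = 6.5000.
Prior odds = 2.6496/6.5000 = 0.4076, so P(S) = 0.4076/(1+0.4076) ≈ 0.29.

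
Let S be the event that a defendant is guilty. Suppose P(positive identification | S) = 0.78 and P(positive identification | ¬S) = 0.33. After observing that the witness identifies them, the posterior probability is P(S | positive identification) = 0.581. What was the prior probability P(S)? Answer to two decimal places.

P(S) = 0.37

In odds form, posterior odds = prior odds × likelihood ratio, so prior odds = posterior odds ÷ LR.
Posterior odds = 0.581/(1−0.581) = 1.3866. LR = 0.78/0.33 = 2.3636.
Prior odds = 1.3866/2.3636 = 0.5866, so P(S) = 0.5866/(1+0.5866) ≈ 0.37.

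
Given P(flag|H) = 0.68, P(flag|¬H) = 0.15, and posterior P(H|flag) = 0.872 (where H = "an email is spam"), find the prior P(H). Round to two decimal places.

P(H) = 0.60

Bayes' rule in odds form gives O(H|E) = O(H)·[P(E|H)/P(E|¬H)], hence O(H) = O(H|E)/LR.
Posterior odds = 0.872/(1−0.872) = 6.8125. LR = 0.68/0.15 = 4.5333.
Prior odds = 6.8125/4.5333 = 1.5028, so P(H) = 1.5028/(1+1.5028) ≈ 0.60.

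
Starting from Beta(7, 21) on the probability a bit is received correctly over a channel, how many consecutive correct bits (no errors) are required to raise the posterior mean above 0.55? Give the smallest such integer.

k = 19

After k correct bits and 0 errors the posterior is Beta(7+k, 21), with mean (7+k)/(7+21+k).
Set (7+k)/(28+k) > 0.55 and solve: k > (0.55·28 − 7)/(1 − 0.55) = 18.667.
The smallest integer exceeding 18.667 is 19.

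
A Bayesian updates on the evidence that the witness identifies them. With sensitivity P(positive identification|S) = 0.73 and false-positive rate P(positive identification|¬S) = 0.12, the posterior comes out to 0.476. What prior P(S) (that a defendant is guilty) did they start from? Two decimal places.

P(S) = 0.13

In odds form, posterior odds = prior odds × likelihood ratio, so prior odds = posterior odds ÷ LR.
Posterior odds = 0.476/(1−0.476) = 0.9084. LR = 0.73/0.12 = 6.0833.
Prior odds = 0.9084/6.0833 = 0.1493, so P(S) = 0.1493/(1+0.1493) ≈ 0.13.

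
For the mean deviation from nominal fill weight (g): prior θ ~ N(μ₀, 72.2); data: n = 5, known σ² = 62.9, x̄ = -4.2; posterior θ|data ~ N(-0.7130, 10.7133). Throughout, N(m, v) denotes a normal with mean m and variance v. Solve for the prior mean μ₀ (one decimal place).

μ₀ = 19.3

With known observation variance, the Normal–Normal posterior has precision τ_n = τ₀ + n/σ² and mean μ_n = (τ₀μ₀ + (n/σ²)x̄)/τ_n.
Here τ₀ = 1/72.2 = 0.013850 and τ_data = 5/62.9 = 0.079491, so τ_n = 0.093341.
Rearranging for μ₀: μ₀ = (μ_n·τ_n − τ_data·x̄)/τ₀ = (-0.7130·0.093341 − 0.079491·-4.2) / 0.013850 = 0.267310/0.013850 ≈ 19.3.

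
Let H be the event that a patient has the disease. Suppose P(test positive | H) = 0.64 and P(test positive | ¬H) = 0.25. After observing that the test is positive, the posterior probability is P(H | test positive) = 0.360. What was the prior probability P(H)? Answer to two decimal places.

P(H) = 0.18

Bayes' rule in odds form gives O(H|E) = O(H)·[P(E|H)/P(E|¬H)], hence O(H) = O(H|E)/LR.
Posterior odds = 0.360/(1−0.360) = 0.5625. LR = 0.64/0.25 = 2.5600.
Prior odds = 0.5625/2.5600 = 0.2197, so P(H) = 0.2197/(1+0.2197) ≈ 0.18.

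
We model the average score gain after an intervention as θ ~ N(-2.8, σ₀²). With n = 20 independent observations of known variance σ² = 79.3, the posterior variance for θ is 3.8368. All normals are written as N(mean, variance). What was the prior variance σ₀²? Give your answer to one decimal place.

σ₀² = 118.7

For the Normal–Normal model with known σ², precisions add: τ_n = τ₀ + n/σ².
So 1/σ₀² = 1/3.8368 − 20/79.3 = 0.260634 − 0.252207 = 0.008427.
Hence σ₀² = 1/0.008427 ≈ 118.7.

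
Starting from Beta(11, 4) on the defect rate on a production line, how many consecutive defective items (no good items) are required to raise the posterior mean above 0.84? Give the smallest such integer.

After k defective items and 0 good items the posterior is Beta(11+k, 4), with mean (11+k)/(11+4+k).
Set (11+k)/(15+k) > 0.84 and solve: k > (0.84·15 − 11)/(1 − 0.84) = 10.000.
The smallest integer exceeding 10.000 is 11, and checking k=11: (22)/(26) = 0.8462 > 0.84.

k = 11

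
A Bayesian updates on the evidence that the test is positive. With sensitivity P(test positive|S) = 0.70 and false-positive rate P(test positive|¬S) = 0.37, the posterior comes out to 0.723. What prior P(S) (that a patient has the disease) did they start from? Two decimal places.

P(S) = 0.58

In odds form, posterior odds = prior odds × likelihood ratio, so prior odds = posterior odds ÷ LR.
Posterior odds = 0.723/(1−0.723) = 2.6101. LR = 0.70/0.37 = 1.8919.
Prior odds = 2.6101/1.8919 = 1.3796, so P(S) = 1.3796/(1+1.3796) ≈ 0.58.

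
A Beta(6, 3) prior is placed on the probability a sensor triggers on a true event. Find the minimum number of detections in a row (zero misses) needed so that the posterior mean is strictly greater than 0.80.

k = 7

After k detections and 0 misses the posterior is Beta(6+k, 3), with mean (6+k)/(6+3+k).
Set (6+k)/(9+k) > 0.80 and solve: k > (0.80·9 − 6)/(1 − 0.80) = 6.000.
The smallest integer exceeding 6.000 is 7, and checking k=7: (13)/(16) = 0.8125 > 0.80.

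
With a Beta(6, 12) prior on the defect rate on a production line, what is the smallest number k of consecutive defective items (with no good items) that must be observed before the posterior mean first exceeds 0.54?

k = 9

After k defective items and 0 good items the posterior is Beta(6+k, 12), with mean (6+k)/(6+12+k).
Set (6+k)/(18+k) > 0.54 and solve: k > (0.54·18 − 6)/(1 − 0.54) = 8.087.
The smallest integer exceeding 8.087 is 9, and checking k=9: (15)/(27) = 0.5556 > 0.54.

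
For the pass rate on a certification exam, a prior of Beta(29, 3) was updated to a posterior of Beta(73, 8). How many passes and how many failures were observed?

Under Beta–binomial conjugacy the posterior parameters are (a+s, b+f).
So s = 73 − 29 = 44 and f = 8 − 3 = 5.

44 passes and 5 failures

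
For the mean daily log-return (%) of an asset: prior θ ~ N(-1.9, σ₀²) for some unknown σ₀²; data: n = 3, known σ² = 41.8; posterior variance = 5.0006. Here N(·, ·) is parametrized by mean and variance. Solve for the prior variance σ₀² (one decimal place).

Posterior precision equals prior precision plus data precision: 1/σ_n² = 1/σ₀² + n/σ².
So 1/σ₀² = 1/5.0006 − 3/41.8 = 0.199976 − 0.071770 = 0.128206.
Hence σ₀² = 1/0.128206 ≈ 7.8.

σ₀² = 7.8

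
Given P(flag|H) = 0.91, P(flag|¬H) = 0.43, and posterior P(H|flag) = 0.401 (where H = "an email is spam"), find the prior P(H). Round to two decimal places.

P(H) = 0.24

Bayes' rule in odds form gives O(H|E) = O(H)·[P(E|H)/P(E|¬H)], hence O(H) = O(H|E)/LR.
Posterior odds = 0.401/(1−0.401) = 0.6694. LR = 0.91/0.43 = 2.1163.
Prior odds = 0.6694/2.1163 = 0.3163, so P(H) = 0.3163/(1+0.3163) ≈ 0.24.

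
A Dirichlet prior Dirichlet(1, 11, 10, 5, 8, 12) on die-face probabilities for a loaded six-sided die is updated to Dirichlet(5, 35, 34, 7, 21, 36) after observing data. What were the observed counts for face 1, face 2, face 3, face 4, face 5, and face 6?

For a Dirichlet(α) prior with multinomial counts c, the posterior is Dirichlet(α + c) componentwise.
Counts are posterior − prior componentwise: 5−1=4, 35−11=24, 34−10=24, 7−5=2, 21−8=13, 36−12=24.

counts (4, 24, 24, 2, 13, 24)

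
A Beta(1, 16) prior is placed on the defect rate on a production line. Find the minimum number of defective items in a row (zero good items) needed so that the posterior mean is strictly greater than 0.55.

After k defective items and 0 good items the posterior is Beta(1+k, 16), with mean (1+k)/(1+16+k).
Set (1+k)/(17+k) > 0.55 and solve: k > (0.55·17 − 1)/(1 − 0.55) = 18.556.
The smallest integer exceeding 18.556 is 19.

k = 19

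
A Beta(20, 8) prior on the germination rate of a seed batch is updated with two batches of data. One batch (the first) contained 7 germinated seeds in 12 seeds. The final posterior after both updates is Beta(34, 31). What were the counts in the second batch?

Sequential conjugate updates are equivalent to a single update on the pooled data, so total successes = posterior α − prior α and total failures = posterior β − prior β.
Total across both batches: 34−20=14 germinated seeds, 31−8=23 non-germinating seeds.
Subtract the first batch: 14−7=7 germinated seeds and 23−5=18 non-germinating seeds.

7 germinated seeds and 18 non-germinating seeds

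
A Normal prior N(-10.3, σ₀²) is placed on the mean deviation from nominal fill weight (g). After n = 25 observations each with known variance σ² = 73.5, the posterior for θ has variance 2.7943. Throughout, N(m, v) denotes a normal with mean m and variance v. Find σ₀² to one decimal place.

σ₀² = 56.4

Posterior precision equals prior precision plus data precision: 1/σ_n² = 1/σ₀² + n/σ².
So 1/σ₀² = 1/2.7943 − 25/73.5 = 0.357871 − 0.340136 = 0.017735.
Hence σ₀² = 1/0.017735 ≈ 56.4.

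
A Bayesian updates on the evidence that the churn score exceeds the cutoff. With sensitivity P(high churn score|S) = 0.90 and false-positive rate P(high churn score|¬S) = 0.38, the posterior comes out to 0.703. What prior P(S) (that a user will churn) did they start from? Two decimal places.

In odds form, posterior odds = prior odds × likelihood ratio, so prior odds = posterior odds ÷ LR.
Posterior odds = 0.703/(1−0.703) = 2.3670. LR = 0.90/0.38 = 2.3684.
Prior odds = 2.3670/2.3684 = 0.9994, so P(S) = 0.9994/(1+0.9994) ≈ 0.50.

P(S) = 0.50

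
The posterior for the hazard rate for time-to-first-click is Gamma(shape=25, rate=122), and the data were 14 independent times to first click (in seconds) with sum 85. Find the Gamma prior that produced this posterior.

Gamma(shape=11, rate=37)

For an exponential likelihood with a Gamma(α, β) prior on the rate, n observations with total T give posterior Gamma(α+n, β+T).
So α = 25 − 14 = 11 and β = 122 − 85 = 37.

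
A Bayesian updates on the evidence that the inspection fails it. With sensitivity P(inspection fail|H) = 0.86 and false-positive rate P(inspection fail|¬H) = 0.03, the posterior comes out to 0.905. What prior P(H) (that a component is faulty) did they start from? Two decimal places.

P(H) = 0.25

Bayes' rule in odds form gives O(H|E) = O(H)·[P(E|H)/P(E|¬H)], hence O(H) = O(H|E)/LR.
Posterior odds = 0.905/(1−0.905) = 9.5263. LR = 0.86/0.03 = 28.6667.
Prior odds = 9.5263/28.6667 = 0.3323, so P(H) = 0.3323/(1+0.3323) ≈ 0.25.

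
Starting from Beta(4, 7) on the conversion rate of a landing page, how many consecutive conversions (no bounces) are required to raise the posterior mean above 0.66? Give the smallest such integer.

k = 10

After k conversions and 0 bounces the posterior is Beta(4+k, 7), with mean (4+k)/(4+7+k).
Set (4+k)/(11+k) > 0.66 and solve: k > (0.66·11 − 4)/(1 − 0.66) = 9.588.
The smallest integer exceeding 9.588 is 10.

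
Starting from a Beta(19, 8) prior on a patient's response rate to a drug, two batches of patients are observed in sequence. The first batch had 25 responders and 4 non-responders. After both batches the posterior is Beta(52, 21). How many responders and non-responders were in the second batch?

8 responders and 9 non-responders

Sequential conjugate updates are equivalent to a single update on the pooled data, so total successes = posterior α − prior α and total failures = posterior β − prior β.
Total across both batches: 52−19=33 responders, 21−8=13 non-responders.
Subtract the first batch: 33−25=8 responders and 13−4=9 non-responders.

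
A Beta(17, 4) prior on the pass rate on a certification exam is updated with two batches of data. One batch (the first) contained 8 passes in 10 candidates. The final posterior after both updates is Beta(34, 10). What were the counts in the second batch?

9 passes and 4 failures

Because Beta–binomial updating is additive in the counts, the combined data contributed (α_post−α_prior, β_post−β_prior) successes and failures.
Total across both batches: 34−17=17 passes, 10−4=6 failures.
Subtract the first batch: 17−8=9 passes and 6−2=4 failures.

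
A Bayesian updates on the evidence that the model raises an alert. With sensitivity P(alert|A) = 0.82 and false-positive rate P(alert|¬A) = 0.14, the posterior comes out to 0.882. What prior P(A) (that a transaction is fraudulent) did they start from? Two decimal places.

Bayes' rule in odds form gives O(A|E) = O(A)·[P(E|A)/P(E|¬A)], hence O(A) = O(A|E)/LR.
Posterior odds = 0.882/(1−0.882) = 7.4746. LR = 0.82/0.14 = 5.8571.
Prior odds = 7.4746/5.8571 = 1.2762, so P(A) = 1.2762/(1+1.2762) ≈ 0.56.

P(A) = 0.56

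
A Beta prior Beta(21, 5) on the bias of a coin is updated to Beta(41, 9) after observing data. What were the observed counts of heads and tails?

20 heads and 4 tails

A Beta(α, β) prior with s successes and f failures in binomial data gives a Beta(α+s, β+f) posterior.
Match parameters: s=41−21=20, f=9−5=4.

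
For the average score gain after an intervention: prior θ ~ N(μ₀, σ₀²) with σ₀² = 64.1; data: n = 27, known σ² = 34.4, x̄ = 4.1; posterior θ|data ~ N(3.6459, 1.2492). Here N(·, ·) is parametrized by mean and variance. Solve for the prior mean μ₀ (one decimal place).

The posterior mean is a precision-weighted average: μ_n = (τ₀μ₀ + τ_data·x̄)/(τ₀+τ_data), with τ₀=1/σ₀² and τ_data=n/σ².
Here τ₀ = 1/64.1 = 0.015601 and τ_data = 27/34.4 = 0.784884, so τ_n = 0.800485.
Rearranging for μ₀: μ₀ = (μ_n·τ_n − τ_data·x̄)/τ₀ = (3.6459·0.800485 − 0.784884·4.1) / 0.015601 = -0.299536/0.015601 ≈ -19.2.

μ₀ = -19.2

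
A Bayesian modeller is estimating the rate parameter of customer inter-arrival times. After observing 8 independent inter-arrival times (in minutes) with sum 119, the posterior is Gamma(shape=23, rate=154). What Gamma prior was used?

Gamma(shape=15, rate=35)

For an exponential likelihood with a Gamma(α, β) prior on the rate, n observations with total T give posterior Gamma(α+n, β+T).
So α = 23 − 8 = 15 and β = 154 − 119 = 35.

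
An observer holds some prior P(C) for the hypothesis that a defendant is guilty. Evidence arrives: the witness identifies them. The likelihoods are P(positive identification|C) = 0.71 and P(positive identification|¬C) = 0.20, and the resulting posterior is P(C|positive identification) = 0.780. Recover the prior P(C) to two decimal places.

In odds form, posterior odds = prior odds × likelihood ratio, so prior odds = posterior odds ÷ LR.
Posterior odds = 0.780/(1−0.780) = 3.5455. LR = 0.71/0.20 = 3.5500.
Prior odds = 3.5455/3.5500 = 0.9987, so P(C) = 0.9987/(1+0.9987) ≈ 0.50.

P(C) = 0.50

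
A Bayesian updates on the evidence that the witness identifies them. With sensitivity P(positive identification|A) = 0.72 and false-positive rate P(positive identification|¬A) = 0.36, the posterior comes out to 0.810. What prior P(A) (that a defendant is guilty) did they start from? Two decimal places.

Bayes' rule in odds form gives O(A|E) = O(A)·[P(E|A)/P(E|¬A)], hence O(A) = O(A|E)/LR.
Posterior odds = 0.810/(1−0.810) = 4.2632. LR = 0.72/0.36 = 2.0000.
Prior odds = 4.2632/2.0000 = 2.1316, so P(A) = 2.1316/(1+2.1316) ≈ 0.68.

P(A) = 0.68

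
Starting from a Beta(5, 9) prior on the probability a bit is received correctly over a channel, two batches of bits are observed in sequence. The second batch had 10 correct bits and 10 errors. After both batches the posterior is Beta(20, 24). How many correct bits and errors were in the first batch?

Because Beta–binomial updating is additive in the counts, the combined data contributed (α_post−α_prior, β_post−β_prior) successes and failures.
Total across both batches: 20−5=15 correct bits, 24−9=15 errors.
Subtract the second batch: 15−10=5 correct bits and 15−10=5 errors.

5 correct bits and 5 errors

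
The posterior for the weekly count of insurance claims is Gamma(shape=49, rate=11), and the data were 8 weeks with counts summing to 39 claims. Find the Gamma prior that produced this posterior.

Gamma–Poisson conjugacy: posterior shape = α + Σxᵢ, posterior rate = β + n.
So α = 49 − 39 = 10 and β = 11 − 8 = 3.

Gamma(shape=10, rate=3)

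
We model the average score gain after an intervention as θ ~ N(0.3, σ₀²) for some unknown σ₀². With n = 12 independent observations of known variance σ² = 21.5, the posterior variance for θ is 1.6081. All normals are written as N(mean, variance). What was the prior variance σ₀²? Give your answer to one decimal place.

σ₀² = 15.7

For the Normal–Normal model with known σ², precisions add: τ_n = τ₀ + n/σ².
So 1/σ₀² = 1/1.6081 − 12/21.5 = 0.621852 − 0.558140 = 0.063712.
Hence σ₀² = 1/0.063712 ≈ 15.7.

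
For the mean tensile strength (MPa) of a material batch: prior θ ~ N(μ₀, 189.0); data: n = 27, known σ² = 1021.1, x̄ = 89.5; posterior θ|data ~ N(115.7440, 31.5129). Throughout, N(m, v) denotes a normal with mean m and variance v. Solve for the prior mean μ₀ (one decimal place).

With known observation variance, the Normal–Normal posterior has precision τ_n = τ₀ + n/σ² and mean μ_n = (τ₀μ₀ + (n/σ²)x̄)/τ_n.
Here τ₀ = 1/189.0 = 0.005291 and τ_data = 27/1021.1 = 0.026442, so τ_n = 0.031733.
Rearranging for μ₀: μ₀ = (μ_n·τ_n − τ_data·x̄)/τ₀ = (115.7440·0.031733 − 0.026442·89.5) / 0.005291 = 1.306345/0.005291 ≈ 246.9.

μ₀ = 246.9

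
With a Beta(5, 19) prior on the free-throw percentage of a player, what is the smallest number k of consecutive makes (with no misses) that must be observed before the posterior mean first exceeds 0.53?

k = 17

After k makes and 0 misses the posterior is Beta(5+k, 19), with mean (5+k)/(5+19+k).
Set (5+k)/(24+k) > 0.53 and solve: k > (0.53·24 − 5)/(1 − 0.53) = 16.426.
The smallest integer exceeding 16.426 is 17.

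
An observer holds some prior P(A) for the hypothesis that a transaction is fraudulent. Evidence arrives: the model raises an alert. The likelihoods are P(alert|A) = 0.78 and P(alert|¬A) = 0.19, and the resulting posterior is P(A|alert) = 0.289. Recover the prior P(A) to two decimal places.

P(A) = 0.09

Bayes' rule in odds form gives O(A|E) = O(A)·[P(E|A)/P(E|¬A)], hence O(A) = O(A|E)/LR.
Posterior odds = 0.289/(1−0.289) = 0.4065. LR = 0.78/0.19 = 4.1053.
Prior odds = 0.4065/4.1053 = 0.0990, so P(A) = 0.0990/(1+0.0990) ≈ 0.09.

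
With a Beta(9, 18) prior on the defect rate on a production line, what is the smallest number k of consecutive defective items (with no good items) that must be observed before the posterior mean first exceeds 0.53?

After k defective items and 0 good items the posterior is Beta(9+k, 18), with mean (9+k)/(9+18+k).
Set (9+k)/(27+k) > 0.53 and solve: k > (0.53·27 − 9)/(1 − 0.53) = 11.298.
The smallest integer exceeding 11.298 is 12.

k = 12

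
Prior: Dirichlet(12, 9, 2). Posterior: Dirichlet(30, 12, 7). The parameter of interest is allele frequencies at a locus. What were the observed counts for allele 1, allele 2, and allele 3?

For a Dirichlet(α) prior with multinomial counts c, the posterior is Dirichlet(α + c) componentwise.
Counts are posterior − prior componentwise: 30−12=18, 12−9=3, 7−2=5.

counts (18, 3, 5)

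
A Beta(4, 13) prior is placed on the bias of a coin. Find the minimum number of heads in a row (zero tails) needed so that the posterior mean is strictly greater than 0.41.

After k heads and 0 tails the posterior is Beta(4+k, 13), with mean (4+k)/(4+13+k).
Set (4+k)/(17+k) > 0.41 and solve: k > (0.41·17 − 4)/(1 − 0.41) = 5.034.
The smallest integer exceeding 5.034 is 6.

k = 6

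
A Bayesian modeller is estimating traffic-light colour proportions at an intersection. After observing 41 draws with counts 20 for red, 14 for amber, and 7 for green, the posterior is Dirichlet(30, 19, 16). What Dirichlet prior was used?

Dirichlet(10, 5, 9)

For a Dirichlet(α) prior with multinomial counts c, the posterior is Dirichlet(α + c) componentwise.
Subtract each count from the matching posterior parameter: 30−20=10, 19−14=5, 16−7=9.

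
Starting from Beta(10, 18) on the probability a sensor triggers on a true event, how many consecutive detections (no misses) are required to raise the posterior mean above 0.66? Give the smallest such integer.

After k detections and 0 misses the posterior is Beta(10+k, 18), with mean (10+k)/(10+18+k).
Set (10+k)/(28+k) > 0.66 and solve: k > (0.66·28 − 10)/(1 − 0.66) = 24.941.
The smallest integer exceeding 24.941 is 25.

k = 25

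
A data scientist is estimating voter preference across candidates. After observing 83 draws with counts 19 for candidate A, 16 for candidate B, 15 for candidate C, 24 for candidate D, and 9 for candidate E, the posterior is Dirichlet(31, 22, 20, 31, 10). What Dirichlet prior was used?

Dirichlet(12, 6, 5, 7, 1)

For a Dirichlet(α) prior with multinomial counts c, the posterior is Dirichlet(α + c) componentwise.
Subtract each count from the matching posterior parameter: 31−19=12, 22−16=6, 20−15=5, 31−24=7, 10−9=1.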